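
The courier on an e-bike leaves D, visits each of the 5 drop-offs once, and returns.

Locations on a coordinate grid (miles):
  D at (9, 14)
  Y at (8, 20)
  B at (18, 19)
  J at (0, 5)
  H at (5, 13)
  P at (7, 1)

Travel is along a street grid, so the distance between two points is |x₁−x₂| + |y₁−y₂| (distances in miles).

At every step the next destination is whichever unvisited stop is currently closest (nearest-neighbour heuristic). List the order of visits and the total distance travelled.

Nearest-neighbour total = 84 miles; route D → H → Y → B → P → J → D.

From D: distances to unvisited — H=5, Y=7, B=14, P=15, J=18. Nearest is H (5).
From H: distances to unvisited — Y=10, J=13, P=14, B=19. Nearest is Y (10).
From Y: distances to unvisited — B=11, P=20, J=23. Nearest is B (11).
From B: distances to unvisited — P=29, J=32. Nearest is P (29).
From P: distances to unvisited — J=11. Nearest is J (11).
Return J→D: 18.
Total = 5 + 10 + 11 + 29 + 11 + 18 = 84.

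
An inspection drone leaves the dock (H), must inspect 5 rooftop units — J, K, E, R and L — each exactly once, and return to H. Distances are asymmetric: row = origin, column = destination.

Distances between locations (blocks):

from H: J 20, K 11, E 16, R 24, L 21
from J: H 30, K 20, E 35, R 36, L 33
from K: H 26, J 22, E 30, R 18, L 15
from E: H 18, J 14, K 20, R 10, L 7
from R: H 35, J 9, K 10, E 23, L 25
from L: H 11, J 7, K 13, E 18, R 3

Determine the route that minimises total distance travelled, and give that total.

H→J→K→E→R→L→H: 20+20+30+10+25+11 = 116
H→J→K→E→L→R→H: 20+20+30+7+3+35 = 115
H→J→K→R→E→L→H: 20+20+18+23+7+11 = 99
H→J→K→R→L→E→H: 20+20+18+25+18+18 = 119
H→J→K→L→E→R→H: 20+20+15+18+10+35 = 118
H→J→K→L→R→E→H: 20+20+15+3+23+18 = 99
H→J→E→K→R→L→H: 20+35+20+18+25+11 = 129
H→J→E→K→L→R→H: 20+35+20+15+3+35 = 128
H→J→E→R→K→L→H: 20+35+10+10+15+11 = 101
H→J→E→R→L→K→H: 20+35+10+25+13+26 = 129
H→J→E→L→K→R→H: 20+35+7+13+18+35 = 128
H→J→E→L→R→K→H: 20+35+7+3+10+26 = 101
H→J→R→K→E→L→H: 20+36+10+30+7+11 = 114
H→J→R→K→L→E→H: 20+36+10+15+18+18 = 117
… (106 more)
H→E→R→J→K→L→H: 16+10+9+20+15+11 = 81  ← best
The minimum is 81.
One optimal route: H → E → R → J → K → L → H.

Minimum total distance: 81 blocks.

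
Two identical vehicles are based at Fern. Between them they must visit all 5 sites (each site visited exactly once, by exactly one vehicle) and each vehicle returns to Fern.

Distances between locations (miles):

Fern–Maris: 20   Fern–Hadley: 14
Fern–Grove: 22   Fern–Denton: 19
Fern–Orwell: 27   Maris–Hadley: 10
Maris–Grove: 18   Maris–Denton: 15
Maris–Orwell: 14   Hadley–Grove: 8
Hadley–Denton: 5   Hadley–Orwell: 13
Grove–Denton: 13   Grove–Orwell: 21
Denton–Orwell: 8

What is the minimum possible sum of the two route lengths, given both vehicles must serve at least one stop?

Check every non-empty split of the stops between the two vehicles; for each half take its own optimal tour:
  {Maris} + {Hadley, Grove, Denton, Orwell}: 40 + 70 = 110
  {Hadley} + {Maris, Grove, Denton, Orwell}: 28 + 77 = 105
  {Maris, Hadley} + {Grove, Denton, Orwell}: 44 + 70 = 114
  {Grove} + {Maris, Hadley, Denton, Orwell}: 44 + 61 = 105
  {Maris, Grove} + {Hadley, Denton, Orwell}: 60 + 54 = 114
  {Hadley, Grove} + {Maris, Denton, Orwell}: 44 + 61 = 105
  … (15 splits in total)
Best: vehicle 1 Fern → Hadley → Fern = 28; vehicle 2 Fern → Maris → Orwell → Denton → Grove → Fern = 77; combined 105.

105 miles — the smallest possible combined total.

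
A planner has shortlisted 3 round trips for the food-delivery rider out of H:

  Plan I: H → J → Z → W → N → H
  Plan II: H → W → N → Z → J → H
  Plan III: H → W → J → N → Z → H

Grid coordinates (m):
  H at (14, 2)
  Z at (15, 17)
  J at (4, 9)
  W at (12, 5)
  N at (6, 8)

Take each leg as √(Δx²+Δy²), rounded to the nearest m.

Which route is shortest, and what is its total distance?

Plan I: 12 + 14 + 12 + 7 + 10 = 55
Plan II: 4 + 7 + 13 + 14 + 12 = 50
Plan III: 4 + 9 + 2 + 13 + 15 = 43

43 m — Plan III is the shortest.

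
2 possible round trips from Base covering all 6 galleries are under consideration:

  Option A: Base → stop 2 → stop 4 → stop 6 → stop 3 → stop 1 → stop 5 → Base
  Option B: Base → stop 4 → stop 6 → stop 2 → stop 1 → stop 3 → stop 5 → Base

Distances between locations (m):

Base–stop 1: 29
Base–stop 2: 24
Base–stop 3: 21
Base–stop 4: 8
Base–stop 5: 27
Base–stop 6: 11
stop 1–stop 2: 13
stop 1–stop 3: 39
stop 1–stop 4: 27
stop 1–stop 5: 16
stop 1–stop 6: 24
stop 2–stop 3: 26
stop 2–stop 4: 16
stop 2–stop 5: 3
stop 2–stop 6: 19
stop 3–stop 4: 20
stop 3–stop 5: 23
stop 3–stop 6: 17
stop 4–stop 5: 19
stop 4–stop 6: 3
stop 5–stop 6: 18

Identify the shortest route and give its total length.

Option A: 24 + 16 + 3 + 17 + 39 + 16 + 27 = 142
Option B: 8 + 3 + 19 + 13 + 39 + 23 + 27 = 132

132 m — Option B is the shortest.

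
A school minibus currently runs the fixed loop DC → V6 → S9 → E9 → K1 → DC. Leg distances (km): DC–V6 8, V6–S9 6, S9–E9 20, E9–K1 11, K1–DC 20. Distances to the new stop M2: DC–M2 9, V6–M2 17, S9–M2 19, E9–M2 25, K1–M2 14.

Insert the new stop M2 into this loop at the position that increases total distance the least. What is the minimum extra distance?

Adding 3 km by placing M2 on the K1–DC leg.

Insertion cost between consecutive stops i–j is d(i,M2) + d(M2,j) − d(i,j):
  between DC and V6: 9 + 17 − 8 = 18
  between V6 and S9: 17 + 19 − 6 = 30
  between S9 and E9: 19 + 25 − 20 = 24
  between E9 and K1: 25 + 14 − 11 = 28
  between K1 and DC: 14 + 9 − 20 = 3
Cheapest insertion is between K1 and DC, adding 3.
New total = 65 + 3 = 68.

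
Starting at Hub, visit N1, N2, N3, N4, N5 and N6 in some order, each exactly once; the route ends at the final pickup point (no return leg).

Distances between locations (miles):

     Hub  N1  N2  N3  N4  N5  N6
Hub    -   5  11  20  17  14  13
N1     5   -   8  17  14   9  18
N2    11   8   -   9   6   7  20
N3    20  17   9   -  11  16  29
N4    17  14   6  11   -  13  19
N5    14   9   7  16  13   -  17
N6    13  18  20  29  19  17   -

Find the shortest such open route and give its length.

Shortest open route: 60 miles.

There are 6! = 720 possible orderings.
Hub → N1 → N2 → N3 → N4 → N5 → N6: 5+8+9+11+13+17 = 63
Hub → N1 → N2 → N3 → N4 → N6 → N5: 5+8+9+11+19+17 = 69
Hub → N1 → N2 → N3 → N5 → N4 → N6: 5+8+9+16+13+19 = 70
Hub → N1 → N2 → N3 → N5 → N6 → N4: 5+8+9+16+17+19 = 74
Hub → N1 → N2 → N3 → N6 → N4 → N5: 5+8+9+29+19+13 = 83
Hub → N1 → N2 → N3 → N6 → N5 → N4: 5+8+9+29+17+13 = 81
Hub → N1 → N2 → N4 → N3 → N5 → N6: 5+8+6+11+16+17 = 63
Hub → N1 → N2 → N4 → N3 → N6 → N5: 5+8+6+11+29+17 = 76
… (712 more)
Hub → N1 → N5 → N2 → N3 → N4 → N6: 5+9+7+9+11+19 = 60  ← best
The minimum is 60.
One shortest path: Hub → N1 → N5 → N2 → N3 → N4 → N6.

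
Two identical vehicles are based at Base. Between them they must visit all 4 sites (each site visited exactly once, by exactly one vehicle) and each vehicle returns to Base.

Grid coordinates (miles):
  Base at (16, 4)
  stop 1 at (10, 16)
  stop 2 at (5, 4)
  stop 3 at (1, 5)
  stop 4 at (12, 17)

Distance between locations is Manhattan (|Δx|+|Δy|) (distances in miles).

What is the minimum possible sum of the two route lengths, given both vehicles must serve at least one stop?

There are 2^3 − 1 = 7 ways to divide the 4 stops into two non-empty groups. For each, the best each vehicle can do is its own shortest tour through its group:
  {stop 1} + {stop 2, stop 3, stop 4}: 36 + 56 = 92
  {stop 2} + {stop 1, stop 3, stop 4}: 22 + 56 = 78
  {stop 1, stop 2} + {stop 3, stop 4}: 46 + 56 = 102
  {stop 3} + {stop 1, stop 2, stop 4}: 32 + 48 = 80
  {stop 1, stop 3} + {stop 2, stop 4}: 54 + 48 = 102
  {stop 2, stop 3} + {stop 1, stop 4}: 32 + 38 = 70
  … (7 splits in total)
Best: vehicle 1 Base → stop 2 → stop 3 → Base = 32; vehicle 2 Base → stop 1 → stop 4 → Base = 38; combined 70.

70 miles — the smallest possible combined total.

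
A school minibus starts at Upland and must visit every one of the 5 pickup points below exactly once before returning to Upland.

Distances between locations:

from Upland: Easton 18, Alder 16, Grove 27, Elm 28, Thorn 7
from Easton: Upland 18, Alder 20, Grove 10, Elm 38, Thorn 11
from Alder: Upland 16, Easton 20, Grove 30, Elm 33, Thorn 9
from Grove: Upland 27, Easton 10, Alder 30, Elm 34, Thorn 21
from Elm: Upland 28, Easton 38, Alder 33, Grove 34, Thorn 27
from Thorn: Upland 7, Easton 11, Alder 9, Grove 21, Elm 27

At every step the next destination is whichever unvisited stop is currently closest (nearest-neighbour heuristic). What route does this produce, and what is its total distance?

From Upland: distances to unvisited — Thorn=7, Alder=16, Easton=18, Grove=27, Elm=28. Nearest is Thorn (7).
From Thorn: distances to unvisited — Alder=9, Easton=11, Grove=21, Elm=27. Nearest is Alder (9).
From Alder: distances to unvisited — Easton=20, Grove=30, Elm=33. Nearest is Easton (20).
From Easton: distances to unvisited — Grove=10, Elm=38. Nearest is Grove (10).
From Grove: distances to unvisited — Elm=34. Nearest is Elm (34).
Return Elm→Upland: 28.
Total = 7 + 9 + 20 + 10 + 34 + 28 = 108.

Nearest-neighbour total = 108; route Upland → Thorn → Alder → Easton → Grove → Elm → Upland.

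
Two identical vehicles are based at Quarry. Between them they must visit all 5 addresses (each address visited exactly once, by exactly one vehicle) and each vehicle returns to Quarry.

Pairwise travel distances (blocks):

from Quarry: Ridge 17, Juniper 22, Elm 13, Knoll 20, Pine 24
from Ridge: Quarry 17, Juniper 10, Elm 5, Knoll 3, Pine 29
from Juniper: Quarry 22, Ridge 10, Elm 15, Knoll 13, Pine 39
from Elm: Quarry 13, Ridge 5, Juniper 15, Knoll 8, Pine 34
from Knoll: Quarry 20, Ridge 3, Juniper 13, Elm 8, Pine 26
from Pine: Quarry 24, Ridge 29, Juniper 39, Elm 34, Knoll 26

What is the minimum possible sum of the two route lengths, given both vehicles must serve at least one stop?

104 blocks — the smallest possible combined total.

There are 2^4 − 1 = 15 ways to divide the 5 stops into two non-empty groups. For each, the best each vehicle can do is its own shortest tour through its group:
  {Ridge} + {Juniper, Elm, Knoll, Pine}: 34 + 91 = 125
  {Juniper} + {Ridge, Elm, Knoll, Pine}: 44 + 71 = 115
  {Ridge, Juniper} + {Elm, Knoll, Pine}: 49 + 71 = 120
  {Elm} + {Ridge, Juniper, Knoll, Pine}: 26 + 85 = 111
  {Ridge, Elm} + {Juniper, Knoll, Pine}: 35 + 85 = 120
  {Juniper, Elm} + {Ridge, Knoll, Pine}: 50 + 70 = 120
  … (15 splits in total)
  {Ridge, Juniper, Elm, Knoll} + {Pine}: 56 + 48 = 104  ← best
Best: vehicle 1 Quarry → Juniper → Ridge → Knoll → Elm → Quarry = 56; vehicle 2 Quarry → Pine → Quarry = 48; combined 104.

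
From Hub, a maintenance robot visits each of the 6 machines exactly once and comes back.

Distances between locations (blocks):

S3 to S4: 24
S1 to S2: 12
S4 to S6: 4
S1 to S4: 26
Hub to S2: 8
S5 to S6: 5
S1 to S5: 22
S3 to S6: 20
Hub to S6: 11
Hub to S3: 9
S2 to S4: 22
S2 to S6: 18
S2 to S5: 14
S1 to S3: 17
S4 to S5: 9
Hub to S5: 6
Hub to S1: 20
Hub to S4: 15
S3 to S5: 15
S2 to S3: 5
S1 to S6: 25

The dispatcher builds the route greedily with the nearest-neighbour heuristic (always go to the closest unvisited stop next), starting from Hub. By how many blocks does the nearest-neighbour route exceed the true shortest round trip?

Excess over optimum: 12 blocks.

From Hub: S5=6, S2=8, S3=9, S6=11, S4=15, S1=20 → choose S5 (6).
From S5: S6=5, S4=9, S2=14, S3=15, S1=22 → choose S6 (5).
From S6: S4=4, S2=18, S3=20, S1=25 → choose S4 (4).
From S4: S2=22, S3=24, S1=26 → choose S2 (22).
From S2: S3=5, S1=12 → choose S3 (5).
From S3: S1=17 → choose S1 (17).
NN route Hub → S5 → S6 → S4 → S2 → S3 → S1 → Hub costs 79.
Optimal: Hub → S3 → S2 → S1 → S4 → S6 → S5 → Hub costs 67 (by enumerating all 360 distinct tours).
Excess = 79 − 67 = 12.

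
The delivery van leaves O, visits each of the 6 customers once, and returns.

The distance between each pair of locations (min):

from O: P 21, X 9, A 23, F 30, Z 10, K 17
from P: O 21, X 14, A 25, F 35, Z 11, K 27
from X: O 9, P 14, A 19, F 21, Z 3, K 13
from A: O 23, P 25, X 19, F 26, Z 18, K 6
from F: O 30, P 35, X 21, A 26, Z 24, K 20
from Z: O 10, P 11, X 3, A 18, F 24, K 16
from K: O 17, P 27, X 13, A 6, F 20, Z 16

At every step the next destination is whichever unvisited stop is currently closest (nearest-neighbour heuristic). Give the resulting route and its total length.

Total distance 104 min via the nearest-neighbour route O → X → Z → P → A → K → F → O.

O → [X:9 / Z:10 / K:17 / P:21 / A:23 / F:30] → X (9)
X → [Z:3 / K:13 / P:14 / A:19 / F:21] → Z (3)
Z → [P:11 / K:16 / A:18 / F:24] → P (11)
P → [A:25 / K:27 / F:35] → A (25)
A → [K:6 / F:26] → K (6)
K → [F:20] → F (20)
Return F→O: 30.
Total = 9 + 3 + 11 + 25 + 6 + 20 + 30 = 104.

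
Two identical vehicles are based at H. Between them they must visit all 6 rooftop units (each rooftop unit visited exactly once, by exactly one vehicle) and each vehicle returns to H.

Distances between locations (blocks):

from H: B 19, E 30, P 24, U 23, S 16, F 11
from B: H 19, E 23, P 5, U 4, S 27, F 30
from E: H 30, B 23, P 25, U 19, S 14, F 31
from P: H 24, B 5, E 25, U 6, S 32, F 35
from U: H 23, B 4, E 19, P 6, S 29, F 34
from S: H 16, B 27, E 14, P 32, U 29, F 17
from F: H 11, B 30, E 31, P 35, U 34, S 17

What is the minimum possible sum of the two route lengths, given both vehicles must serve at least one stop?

Check every non-empty split of the stops between the two vehicles; for each half take its own optimal tour:
  {B} + {E, P, U, S, F}: 38 + 91 = 129
  {E} + {B, P, U, S, F}: 60 + 87 = 147
  {B, E} + {P, U, S, F}: 72 + 87 = 159
  {P} + {B, E, U, S, F}: 48 + 84 = 132
  {B, P} + {E, U, S, F}: 48 + 84 = 132
  {E, P} + {B, U, S, F}: 79 + 80 = 159
  … (31 splits in total)
  {B, E, P, U, S} + {F}: 79 + 22 = 101  ← best
Best: vehicle 1 H → B → P → U → E → S → H = 79; vehicle 2 H → F → H = 22; combined 101.

101 blocks — the smallest possible combined total.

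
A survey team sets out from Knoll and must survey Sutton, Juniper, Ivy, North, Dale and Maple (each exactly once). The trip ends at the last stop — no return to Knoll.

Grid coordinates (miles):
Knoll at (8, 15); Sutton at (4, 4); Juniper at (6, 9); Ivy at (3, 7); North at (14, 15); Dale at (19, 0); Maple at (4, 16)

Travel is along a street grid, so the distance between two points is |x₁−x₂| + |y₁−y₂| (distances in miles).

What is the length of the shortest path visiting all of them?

Shortest open route: 54 miles.

There are 6! = 720 possible orderings.
Knoll → Sutton → Juniper → Ivy → North → Dale → Maple: 15+7+5+19+20+31 = 97
Knoll → Sutton → Juniper → Ivy → North → Maple → Dale: 15+7+5+19+11+31 = 88
Knoll → Sutton → Juniper → Ivy → Dale → North → Maple: 15+7+5+23+20+11 = 81
Knoll → Sutton → Juniper → Ivy → Dale → Maple → North: 15+7+5+23+31+11 = 92
Knoll → Sutton → Juniper → Ivy → Maple → North → Dale: 15+7+5+10+11+20 = 68
Knoll → Sutton → Juniper → Ivy → Maple → Dale → North: 15+7+5+10+31+20 = 88
Knoll → Sutton → Juniper → North → Ivy → Dale → Maple: 15+7+14+19+23+31 = 109
Knoll → Sutton → Juniper → North → Ivy → Maple → Dale: 15+7+14+19+10+31 = 96
… (712 more)
Knoll → North → Maple → Juniper → Ivy → Sutton → Dale: 6+11+9+5+4+19 = 54  ← best
The minimum is 54.
One shortest path: Knoll → North → Maple → Juniper → Ivy → Sutton → Dale.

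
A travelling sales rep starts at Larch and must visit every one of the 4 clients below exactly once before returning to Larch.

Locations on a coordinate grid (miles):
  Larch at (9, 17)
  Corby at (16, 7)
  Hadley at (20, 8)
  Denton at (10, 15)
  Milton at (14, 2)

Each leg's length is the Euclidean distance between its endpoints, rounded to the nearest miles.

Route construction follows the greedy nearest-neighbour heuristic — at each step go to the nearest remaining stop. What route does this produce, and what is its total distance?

Larch → [Denton:2 / Corby:12 / Hadley:14 / Milton:16] → Denton (2)
Denton → [Corby:10 / Hadley:12 / Milton:14] → Corby (10)
Corby → [Hadley:4 / Milton:5] → Hadley (4)
Hadley → [Milton:8] → Milton (8)
Return Milton→Larch: 16.
Total = 2 + 10 + 4 + 8 + 16 = 40.

40 miles along Larch → Denton → Corby → Hadley → Milton → Larch.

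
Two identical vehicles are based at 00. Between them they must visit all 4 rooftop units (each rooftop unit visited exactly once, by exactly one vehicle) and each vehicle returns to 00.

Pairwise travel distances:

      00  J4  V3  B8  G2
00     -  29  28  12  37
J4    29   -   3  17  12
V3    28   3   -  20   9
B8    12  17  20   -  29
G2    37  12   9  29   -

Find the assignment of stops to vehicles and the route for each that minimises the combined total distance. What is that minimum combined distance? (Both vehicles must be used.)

102 — the smallest possible combined total.

Check every non-empty split of the stops between the two vehicles; for each half take its own optimal tour:
  {J4} + {V3, B8, G2}: 58 + 78 = 136
  {V3} + {J4, B8, G2}: 56 + 78 = 134
  {J4, V3} + {B8, G2}: 60 + 78 = 138
  {B8} + {J4, V3, G2}: 24 + 78 = 102
  {J4, B8} + {V3, G2}: 58 + 74 = 132
  {V3, B8} + {J4, G2}: 60 + 78 = 138
  … (7 splits in total)
Best: vehicle 1 00 → B8 → 00 = 24; vehicle 2 00 → J4 → V3 → G2 → 00 = 78; combined 102.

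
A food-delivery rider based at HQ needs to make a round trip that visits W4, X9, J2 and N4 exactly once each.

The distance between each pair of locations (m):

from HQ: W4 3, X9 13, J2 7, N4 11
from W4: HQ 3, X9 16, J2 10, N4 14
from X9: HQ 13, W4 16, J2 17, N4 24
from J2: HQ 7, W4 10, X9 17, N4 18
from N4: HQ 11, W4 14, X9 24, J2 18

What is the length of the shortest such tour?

Shortest round trip = 65 m.

HQ - W4 - X9 - J2 - N4 - HQ: 3+16+17+18+11 = 65
HQ - W4 - X9 - N4 - J2 - HQ: 3+16+24+18+7 = 68
HQ - W4 - J2 - X9 - N4 - HQ: 3+10+17+24+11 = 65
HQ - W4 - J2 - N4 - X9 - HQ: 3+10+18+24+13 = 68
HQ - W4 - N4 - X9 - J2 - HQ: 3+14+24+17+7 = 65
HQ - W4 - N4 - J2 - X9 - HQ: 3+14+18+17+13 = 65
HQ - X9 - W4 - J2 - N4 - HQ: 13+16+10+18+11 = 68
HQ - X9 - W4 - N4 - J2 - HQ: 13+16+14+18+7 = 68
HQ - X9 - J2 - W4 - N4 - HQ: 13+17+10+14+11 = 65
HQ - X9 - N4 - W4 - J2 - HQ: 13+24+14+10+7 = 68
HQ - J2 - W4 - X9 - N4 - HQ: 7+10+16+24+11 = 68
HQ - J2 - X9 - W4 - N4 - HQ: 7+17+16+14+11 = 65
The minimum is 65.
One optimal route: HQ → W4 → X9 → J2 → N4 → HQ (or its reverse).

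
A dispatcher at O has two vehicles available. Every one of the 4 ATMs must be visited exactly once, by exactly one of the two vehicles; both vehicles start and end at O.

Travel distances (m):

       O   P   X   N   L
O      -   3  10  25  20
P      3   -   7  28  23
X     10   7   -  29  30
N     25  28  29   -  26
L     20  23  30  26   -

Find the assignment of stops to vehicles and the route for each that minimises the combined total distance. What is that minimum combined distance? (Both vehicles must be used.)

Minimum combined distance: 91 m.

There are 2^3 − 1 = 7 ways to divide the 4 stops into two non-empty groups. For each, the best each vehicle can do is its own shortest tour through its group:
  {P} + {X, N, L}: 6 + 85 = 91
  {X} + {P, N, L}: 20 + 77 = 97
  {P, X} + {N, L}: 20 + 71 = 91
  {N} + {P, X, L}: 50 + 60 = 110
  {P, N} + {X, L}: 56 + 60 = 116
  {X, N} + {P, L}: 64 + 46 = 110
  … (7 splits in total)
Best: vehicle 1 O → P → O = 6; vehicle 2 O → X → N → L → O = 85; combined 91.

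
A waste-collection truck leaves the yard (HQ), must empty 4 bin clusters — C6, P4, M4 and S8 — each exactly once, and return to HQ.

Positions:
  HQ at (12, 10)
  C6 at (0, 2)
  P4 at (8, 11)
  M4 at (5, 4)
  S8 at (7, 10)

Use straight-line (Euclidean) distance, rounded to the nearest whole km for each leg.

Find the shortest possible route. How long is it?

Minimum total distance: 30 km.

There are 12 distinct closed tours to check (reversals are equivalent).
HQ-C6-P4-M4-S8-HQ: 14+12+8+6+5 = 45
HQ-C6-P4-S8-M4-HQ: 14+12+1+6+9 = 42
HQ-C6-M4-P4-S8-HQ: 14+5+8+1+5 = 33
HQ-C6-M4-S8-P4-HQ: 14+5+6+1+4 = 30
HQ-C6-S8-P4-M4-HQ: 14+11+1+8+9 = 43
HQ-C6-S8-M4-P4-HQ: 14+11+6+8+4 = 43
HQ-P4-C6-M4-S8-HQ: 4+12+5+6+5 = 32
HQ-P4-C6-S8-M4-HQ: 4+12+11+6+9 = 42
HQ-P4-M4-C6-S8-HQ: 4+8+5+11+5 = 33
HQ-P4-S8-C6-M4-HQ: 4+1+11+5+9 = 30
HQ-M4-C6-P4-S8-HQ: 9+5+12+1+5 = 32
HQ-M4-P4-C6-S8-HQ: 9+8+12+11+5 = 45
The minimum is 30.
One optimal route: HQ → C6 → M4 → S8 → P4 → HQ (or its reverse).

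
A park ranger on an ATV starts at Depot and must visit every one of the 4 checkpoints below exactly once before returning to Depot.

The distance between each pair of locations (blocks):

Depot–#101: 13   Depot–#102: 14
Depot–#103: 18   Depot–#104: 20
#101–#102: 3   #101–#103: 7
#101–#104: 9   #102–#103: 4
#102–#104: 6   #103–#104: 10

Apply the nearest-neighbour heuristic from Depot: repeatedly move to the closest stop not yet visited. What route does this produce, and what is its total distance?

Nearest-neighbour total = 50 blocks; route Depot → #101 → #102 → #103 → #104 → Depot.

Depot → [#101:13 / #102:14 / #103:18 / #104:20] → #101 (13)
#101 → [#102:3 / #103:7 / #104:9] → #102 (3)
#102 → [#103:4 / #104:6] → #103 (4)
#103 → [#104:10] → #104 (10)
Return #104→Depot: 20.
Total = 13 + 3 + 4 + 10 + 20 = 50.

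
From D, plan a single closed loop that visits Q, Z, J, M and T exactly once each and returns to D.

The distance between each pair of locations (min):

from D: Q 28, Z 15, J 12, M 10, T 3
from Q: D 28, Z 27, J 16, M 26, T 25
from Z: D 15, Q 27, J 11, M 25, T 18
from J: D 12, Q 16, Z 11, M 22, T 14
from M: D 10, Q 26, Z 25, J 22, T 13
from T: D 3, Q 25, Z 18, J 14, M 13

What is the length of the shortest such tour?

D→Q→Z→J→M→T→D: 28+27+11+22+13+3 = 104
D→Q→Z→J→T→M→D: 28+27+11+14+13+10 = 103
D→Q→Z→M→J→T→D: 28+27+25+22+14+3 = 119
D→Q→Z→M→T→J→D: 28+27+25+13+14+12 = 119
D→Q→Z→T→J→M→D: 28+27+18+14+22+10 = 119
D→Q→Z→T→M→J→D: 28+27+18+13+22+12 = 120
D→Q→J→Z→M→T→D: 28+16+11+25+13+3 = 96
D→Q→J→Z→T→M→D: 28+16+11+18+13+10 = 96
D→Q→J→M→Z→T→D: 28+16+22+25+18+3 = 112
D→Q→J→M→T→Z→D: 28+16+22+13+18+15 = 112
D→Q→J→T→Z→M→D: 28+16+14+18+25+10 = 111
D→Q→J→T→M→Z→D: 28+16+14+13+25+15 = 111
D→Q→M→Z→J→T→D: 28+26+25+11+14+3 = 107
D→Q→M→Z→T→J→D: 28+26+25+18+14+12 = 123
… (46 more)
D→Z→J→Q→M→T→D: 15+11+16+26+13+3 = 84  ← best
The minimum is 84.
One optimal route: D → Z → J → Q → M → T → D (or its reverse).

Minimum total distance: 84 min.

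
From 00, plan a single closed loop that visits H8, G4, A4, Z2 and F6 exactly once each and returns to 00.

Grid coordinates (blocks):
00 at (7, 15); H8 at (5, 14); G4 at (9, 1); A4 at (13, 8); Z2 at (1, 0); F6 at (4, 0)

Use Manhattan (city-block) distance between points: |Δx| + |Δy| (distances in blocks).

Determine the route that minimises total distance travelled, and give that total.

With 5 stops there are 5!/2 = 60 distinct round trips (a route and its reverse cost the same).
00-H8-G4-A4-Z2-F6-00: 3+17+11+20+3+18 = 72
00-H8-G4-A4-F6-Z2-00: 3+17+11+17+3+21 = 72
00-H8-G4-Z2-A4-F6-00: 3+17+9+20+17+18 = 84
00-H8-G4-Z2-F6-A4-00: 3+17+9+3+17+13 = 62
00-H8-G4-F6-A4-Z2-00: 3+17+6+17+20+21 = 84
00-H8-G4-F6-Z2-A4-00: 3+17+6+3+20+13 = 62
00-H8-A4-G4-Z2-F6-00: 3+14+11+9+3+18 = 58
00-H8-A4-G4-F6-Z2-00: 3+14+11+6+3+21 = 58
00-H8-A4-Z2-G4-F6-00: 3+14+20+9+6+18 = 70
00-H8-A4-Z2-F6-G4-00: 3+14+20+3+6+16 = 62
00-H8-A4-F6-G4-Z2-00: 3+14+17+6+9+21 = 70
00-H8-A4-F6-Z2-G4-00: 3+14+17+3+9+16 = 62
00-H8-Z2-G4-A4-F6-00: 3+18+9+11+17+18 = 76
00-H8-Z2-G4-F6-A4-00: 3+18+9+6+17+13 = 66
… (46 more)
00-H8-Z2-F6-G4-A4-00: 3+18+3+6+11+13 = 54  ← best
The minimum is 54.
One optimal route: 00 → H8 → Z2 → F6 → G4 → A4 → 00 (or its reverse).

Shortest round trip = 54 blocks.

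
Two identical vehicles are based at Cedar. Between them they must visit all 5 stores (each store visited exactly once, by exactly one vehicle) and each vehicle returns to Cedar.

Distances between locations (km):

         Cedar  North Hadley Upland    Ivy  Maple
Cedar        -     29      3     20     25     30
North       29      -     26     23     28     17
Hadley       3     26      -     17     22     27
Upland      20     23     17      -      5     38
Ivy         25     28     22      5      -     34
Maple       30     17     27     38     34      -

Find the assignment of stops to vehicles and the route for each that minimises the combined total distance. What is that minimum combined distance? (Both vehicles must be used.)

Try each way of splitting the stops between the two vehicles (each non-empty) and, for each split, find the best tour for each vehicle:
  {North} + {Hadley, Upland, Ivy, Maple}: 58 + 89 = 147
  {Hadley} + {North, Upland, Ivy, Maple}: 6 + 100 = 106
  {North, Hadley} + {Upland, Ivy, Maple}: 58 + 89 = 147
  {Upland} + {North, Hadley, Ivy, Maple}: 40 + 100 = 140
  {North, Upland} + {Hadley, Ivy, Maple}: 72 + 89 = 161
  {Hadley, Upland} + {North, Ivy, Maple}: 40 + 100 = 140
  … (15 splits in total)
Best: vehicle 1 Cedar → Hadley → Cedar = 6; vehicle 2 Cedar → Upland → Ivy → North → Maple → Cedar = 100; combined 106.

Minimum combined distance: 106 km.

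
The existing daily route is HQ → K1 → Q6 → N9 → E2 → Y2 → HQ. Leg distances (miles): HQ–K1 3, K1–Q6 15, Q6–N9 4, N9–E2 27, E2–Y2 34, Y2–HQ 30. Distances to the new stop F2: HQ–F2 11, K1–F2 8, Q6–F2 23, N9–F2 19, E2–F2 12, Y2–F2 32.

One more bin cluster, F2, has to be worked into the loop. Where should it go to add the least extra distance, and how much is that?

Insertion cost between consecutive stops i–j is d(i,F2) + d(F2,j) − d(i,j):
  between HQ and K1: 11 + 8 − 3 = 16
  between K1 and Q6: 8 + 23 − 15 = 16
  between Q6 and N9: 23 + 19 − 4 = 38
  between N9 and E2: 19 + 12 − 27 = 4
  between E2 and Y2: 12 + 32 − 34 = 10
  between Y2 and HQ: 32 + 11 − 30 = 13
Cheapest insertion is between N9 and E2, adding 4.
New total = 113 + 4 = 117.

+4 miles — insert F2 between N9 and E2.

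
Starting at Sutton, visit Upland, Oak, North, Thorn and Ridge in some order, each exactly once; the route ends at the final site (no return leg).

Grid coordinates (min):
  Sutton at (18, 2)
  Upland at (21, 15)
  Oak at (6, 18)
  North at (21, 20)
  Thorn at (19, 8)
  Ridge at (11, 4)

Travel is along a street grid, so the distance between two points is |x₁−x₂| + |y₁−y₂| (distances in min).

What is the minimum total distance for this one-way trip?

52 min — the minimum one-way total.

There are 5! = 120 possible orderings.
Sutton - Upland - Oak - North - Thorn - Ridge: 16+18+17+14+12 = 77
Sutton - Upland - Oak - North - Ridge - Thorn: 16+18+17+26+12 = 89
Sutton - Upland - Oak - Thorn - North - Ridge: 16+18+23+14+26 = 97
Sutton - Upland - Oak - Thorn - Ridge - North: 16+18+23+12+26 = 95
Sutton - Upland - Oak - Ridge - North - Thorn: 16+18+19+26+14 = 93
Sutton - Upland - Oak - Ridge - Thorn - North: 16+18+19+12+14 = 79
Sutton - Upland - North - Oak - Thorn - Ridge: 16+5+17+23+12 = 73
Sutton - Upland - North - Oak - Ridge - Thorn: 16+5+17+19+12 = 69
Sutton - Upland - North - Thorn - Oak - Ridge: 16+5+14+23+19 = 77
Sutton - Upland - North - Thorn - Ridge - Oak: 16+5+14+12+19 = 66
Sutton - Upland - North - Ridge - Oak - Thorn: 16+5+26+19+23 = 89
Sutton - Upland - North - Ridge - Thorn - Oak: 16+5+26+12+23 = 82
Sutton - Upland - Thorn - Oak - North - Ridge: 16+9+23+17+26 = 91
Sutton - Upland - Thorn - Oak - Ridge - North: 16+9+23+19+26 = 93
… (106 more)
Sutton - Ridge - Thorn - Upland - North - Oak: 9+12+9+5+17 = 52  ← best
The minimum is 52.
One shortest path: Sutton → Ridge → Thorn → Upland → North → Oak.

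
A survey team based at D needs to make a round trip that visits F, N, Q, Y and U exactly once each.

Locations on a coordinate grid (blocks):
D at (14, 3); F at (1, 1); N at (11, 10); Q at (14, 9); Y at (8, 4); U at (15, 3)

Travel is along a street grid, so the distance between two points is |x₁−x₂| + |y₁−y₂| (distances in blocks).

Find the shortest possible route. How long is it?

With 5 stops there are 5!/2 = 60 distinct round trips (a route and its reverse cost the same).
D - F - N - Q - Y - U - D: 15+19+4+11+8+1 = 58
D - F - N - Q - U - Y - D: 15+19+4+7+8+7 = 60
D - F - N - Y - Q - U - D: 15+19+9+11+7+1 = 62
D - F - N - Y - U - Q - D: 15+19+9+8+7+6 = 64
D - F - N - U - Q - Y - D: 15+19+11+7+11+7 = 70
D - F - N - U - Y - Q - D: 15+19+11+8+11+6 = 70
D - F - Q - N - Y - U - D: 15+21+4+9+8+1 = 58
D - F - Q - N - U - Y - D: 15+21+4+11+8+7 = 66
D - F - Q - Y - N - U - D: 15+21+11+9+11+1 = 68
D - F - Q - Y - U - N - D: 15+21+11+8+11+10 = 76
D - F - Q - U - N - Y - D: 15+21+7+11+9+7 = 70
D - F - Q - U - Y - N - D: 15+21+7+8+9+10 = 70
D - F - Y - N - Q - U - D: 15+10+9+4+7+1 = 46
D - F - Y - N - U - Q - D: 15+10+9+11+7+6 = 58
… (46 more)
The minimum is 46.
One optimal route: D → F → Y → N → Q → U → D (or its reverse).

Minimum total distance: 46 blocks.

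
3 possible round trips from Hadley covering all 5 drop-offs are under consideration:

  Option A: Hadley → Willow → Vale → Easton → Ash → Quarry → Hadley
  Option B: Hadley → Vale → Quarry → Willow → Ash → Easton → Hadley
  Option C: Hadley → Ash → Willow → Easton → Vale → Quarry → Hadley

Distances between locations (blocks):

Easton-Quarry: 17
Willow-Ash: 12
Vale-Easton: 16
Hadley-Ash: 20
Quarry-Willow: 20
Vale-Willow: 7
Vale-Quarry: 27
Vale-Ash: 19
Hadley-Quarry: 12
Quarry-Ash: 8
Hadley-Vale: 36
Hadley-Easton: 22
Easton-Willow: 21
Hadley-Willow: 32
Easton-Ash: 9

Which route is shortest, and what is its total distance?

Option A: 32 + 7 + 16 + 9 + 8 + 12 = 84
Option B: 36 + 27 + 20 + 12 + 9 + 22 = 126
Option C: 20 + 12 + 21 + 16 + 27 + 12 = 108

Shortest is Option A, total 84 blocks.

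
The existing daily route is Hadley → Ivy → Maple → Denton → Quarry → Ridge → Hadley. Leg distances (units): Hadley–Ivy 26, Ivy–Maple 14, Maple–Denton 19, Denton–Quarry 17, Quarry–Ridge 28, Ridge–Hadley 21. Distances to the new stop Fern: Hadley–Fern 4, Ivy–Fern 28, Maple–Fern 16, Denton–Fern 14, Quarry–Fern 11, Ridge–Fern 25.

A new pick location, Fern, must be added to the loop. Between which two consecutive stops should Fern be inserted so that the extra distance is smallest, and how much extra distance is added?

Adding 6 by placing Fern on the Hadley–Ivy leg.

Insertion cost between consecutive stops i–j is d(i,Fern) + d(Fern,j) − d(i,j):
  between Hadley and Ivy: 4 + 28 − 26 = 6
  between Ivy and Maple: 28 + 16 − 14 = 30
  between Maple and Denton: 16 + 14 − 19 = 11
  between Denton and Quarry: 14 + 11 − 17 = 8
  between Quarry and Ridge: 11 + 25 − 28 = 8
  between Ridge and Hadley: 25 + 4 − 21 = 8
Cheapest insertion is between Hadley and Ivy, adding 6.
New total = 125 + 6 = 131.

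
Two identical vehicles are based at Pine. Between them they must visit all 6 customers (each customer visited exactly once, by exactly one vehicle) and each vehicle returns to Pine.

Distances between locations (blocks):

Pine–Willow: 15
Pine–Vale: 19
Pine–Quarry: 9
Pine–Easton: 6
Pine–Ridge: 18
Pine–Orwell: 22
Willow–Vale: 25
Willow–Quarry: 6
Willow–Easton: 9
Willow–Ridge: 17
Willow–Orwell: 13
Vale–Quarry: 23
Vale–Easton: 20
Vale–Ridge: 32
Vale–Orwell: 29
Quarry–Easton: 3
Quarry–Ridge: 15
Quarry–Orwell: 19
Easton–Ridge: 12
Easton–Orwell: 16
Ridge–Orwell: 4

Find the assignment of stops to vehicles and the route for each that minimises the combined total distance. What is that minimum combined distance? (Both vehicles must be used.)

88 blocks — the smallest possible combined total.

Check every non-empty split of the stops between the two vehicles; for each half take its own optimal tour:
  {Willow} + {Vale, Quarry, Easton, Ridge, Orwell}: 30 + 76 = 106
  {Vale} + {Willow, Quarry, Easton, Ridge, Orwell}: 38 + 50 = 88
  {Willow, Vale} + {Quarry, Easton, Ridge, Orwell}: 59 + 50 = 109
  {Quarry} + {Willow, Vale, Easton, Ridge, Orwell}: 18 + 79 = 97
  {Willow, Quarry} + {Vale, Easton, Ridge, Orwell}: 30 + 70 = 100
  {Vale, Quarry} + {Willow, Easton, Ridge, Orwell}: 51 + 50 = 101
  … (31 splits in total)
Best: vehicle 1 Pine → Vale → Pine = 38; vehicle 2 Pine → Quarry → Willow → Orwell → Ridge → Easton → Pine = 50; combined 88.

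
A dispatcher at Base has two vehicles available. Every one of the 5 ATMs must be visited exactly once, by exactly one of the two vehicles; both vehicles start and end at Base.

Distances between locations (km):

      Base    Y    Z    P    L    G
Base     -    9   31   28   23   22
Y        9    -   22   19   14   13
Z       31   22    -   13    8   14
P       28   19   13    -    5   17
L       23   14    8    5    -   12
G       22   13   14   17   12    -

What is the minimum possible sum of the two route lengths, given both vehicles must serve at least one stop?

Check every non-empty split of the stops between the two vehicles; for each half take its own optimal tour:
  {Y} + {Z, P, L, G}: 18 + 77 = 95
  {Z} + {Y, P, L, G}: 62 + 67 = 129
  {Y, Z} + {P, L, G}: 62 + 67 = 129
  {P} + {Y, Z, L, G}: 56 + 67 = 123
  {Y, P} + {Z, L, G}: 56 + 67 = 123
  {Z, P} + {Y, L, G}: 72 + 57 = 129
  … (15 splits in total)
Best: vehicle 1 Base → Y → Base = 18; vehicle 2 Base → P → L → Z → G → Base = 77; combined 95.

Minimum combined distance: 95 km.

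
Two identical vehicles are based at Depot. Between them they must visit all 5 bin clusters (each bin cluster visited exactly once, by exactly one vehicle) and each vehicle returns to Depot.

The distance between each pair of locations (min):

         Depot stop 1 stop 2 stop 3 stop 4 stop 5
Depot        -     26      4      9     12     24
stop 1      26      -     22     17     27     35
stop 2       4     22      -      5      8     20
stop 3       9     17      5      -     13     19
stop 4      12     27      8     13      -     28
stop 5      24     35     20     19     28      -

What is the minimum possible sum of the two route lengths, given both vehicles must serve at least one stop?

Minimum combined distance: 107 min.

Check every non-empty split of the stops between the two vehicles; for each half take its own optimal tour:
  {stop 1} + {stop 2, stop 3, stop 4, stop 5}: 52 + 68 = 120
  {stop 2} + {stop 1, stop 3, stop 4, stop 5}: 8 + 99 = 107
  {stop 1, stop 2} + {stop 3, stop 4, stop 5}: 52 + 68 = 120
  {stop 3} + {stop 1, stop 2, stop 4, stop 5}: 18 + 98 = 116
  {stop 1, stop 3} + {stop 2, stop 4, stop 5}: 52 + 64 = 116
  {stop 2, stop 3} + {stop 1, stop 4, stop 5}: 18 + 98 = 116
  … (15 splits in total)
Best: vehicle 1 Depot → stop 2 → Depot = 8; vehicle 2 Depot → stop 4 → stop 1 → stop 3 → stop 5 → Depot = 99; combined 107.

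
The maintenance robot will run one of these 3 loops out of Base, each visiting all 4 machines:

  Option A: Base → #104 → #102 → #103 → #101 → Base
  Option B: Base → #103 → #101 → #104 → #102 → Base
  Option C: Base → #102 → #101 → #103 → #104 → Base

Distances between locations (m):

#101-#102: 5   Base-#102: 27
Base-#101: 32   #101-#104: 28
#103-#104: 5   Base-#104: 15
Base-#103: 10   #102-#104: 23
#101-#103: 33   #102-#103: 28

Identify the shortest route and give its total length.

Option A: 15 + 23 + 28 + 33 + 32 = 131
Option B: 10 + 33 + 28 + 23 + 27 = 121
Option C: 27 + 5 + 33 + 5 + 15 = 85

Shortest is Option C, total 85 m.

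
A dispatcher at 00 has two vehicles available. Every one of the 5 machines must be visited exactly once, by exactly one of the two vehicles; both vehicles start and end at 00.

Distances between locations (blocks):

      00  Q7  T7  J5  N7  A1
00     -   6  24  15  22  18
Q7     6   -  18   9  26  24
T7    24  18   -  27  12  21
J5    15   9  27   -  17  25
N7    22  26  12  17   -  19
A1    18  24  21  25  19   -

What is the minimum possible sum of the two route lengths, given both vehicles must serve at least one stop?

95 blocks — the smallest possible combined total.

There are 2^4 − 1 = 15 ways to divide the 5 stops into two non-empty groups. For each, the best each vehicle can do is its own shortest tour through its group:
  {Q7} + {T7, J5, N7, A1}: 12 + 83 = 95
  {T7} + {Q7, J5, N7, A1}: 48 + 69 = 117
  {Q7, T7} + {J5, N7, A1}: 48 + 69 = 117
  {J5} + {Q7, T7, N7, A1}: 30 + 73 = 103
  {Q7, J5} + {T7, N7, A1}: 30 + 73 = 103
  {T7, J5} + {Q7, N7, A1}: 66 + 69 = 135
  … (15 splits in total)
Best: vehicle 1 00 → Q7 → 00 = 12; vehicle 2 00 → J5 → N7 → T7 → A1 → 00 = 83; combined 95.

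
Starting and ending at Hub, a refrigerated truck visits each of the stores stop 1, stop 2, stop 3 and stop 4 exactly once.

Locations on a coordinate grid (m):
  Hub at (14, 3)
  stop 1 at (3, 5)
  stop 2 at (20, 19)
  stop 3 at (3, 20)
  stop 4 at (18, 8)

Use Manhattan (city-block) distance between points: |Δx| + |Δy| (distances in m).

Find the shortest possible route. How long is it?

Minimum total distance: 68 m.

There are 12 distinct closed tours to check (reversals are equivalent).
Hub→stop 1→stop 2→stop 3→stop 4→Hub: 13+31+18+27+9 = 98
Hub→stop 1→stop 2→stop 4→stop 3→Hub: 13+31+13+27+28 = 112
Hub→stop 1→stop 3→stop 2→stop 4→Hub: 13+15+18+13+9 = 68
Hub→stop 1→stop 3→stop 4→stop 2→Hub: 13+15+27+13+22 = 90
Hub→stop 1→stop 4→stop 2→stop 3→Hub: 13+18+13+18+28 = 90
Hub→stop 1→stop 4→stop 3→stop 2→Hub: 13+18+27+18+22 = 98
Hub→stop 2→stop 1→stop 3→stop 4→Hub: 22+31+15+27+9 = 104
Hub→stop 2→stop 1→stop 4→stop 3→Hub: 22+31+18+27+28 = 126
Hub→stop 2→stop 3→stop 1→stop 4→Hub: 22+18+15+18+9 = 82
Hub→stop 2→stop 4→stop 1→stop 3→Hub: 22+13+18+15+28 = 96
Hub→stop 3→stop 1→stop 2→stop 4→Hub: 28+15+31+13+9 = 96
Hub→stop 3→stop 2→stop 1→stop 4→Hub: 28+18+31+18+9 = 104
The minimum is 68.
One optimal route: Hub → stop 1 → stop 3 → stop 2 → stop 4 → Hub (or its reverse).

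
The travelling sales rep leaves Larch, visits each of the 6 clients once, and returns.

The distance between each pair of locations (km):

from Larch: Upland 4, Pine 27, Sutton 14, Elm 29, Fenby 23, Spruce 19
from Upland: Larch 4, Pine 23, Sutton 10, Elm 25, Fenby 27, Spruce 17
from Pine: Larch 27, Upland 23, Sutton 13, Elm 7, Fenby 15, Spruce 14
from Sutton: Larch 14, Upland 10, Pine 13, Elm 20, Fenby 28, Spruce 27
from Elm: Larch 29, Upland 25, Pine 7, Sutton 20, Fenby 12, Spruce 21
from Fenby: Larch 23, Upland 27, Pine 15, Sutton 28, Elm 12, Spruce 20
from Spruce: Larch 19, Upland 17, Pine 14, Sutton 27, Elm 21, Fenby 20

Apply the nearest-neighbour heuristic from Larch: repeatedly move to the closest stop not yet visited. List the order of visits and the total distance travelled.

From Larch: distances to unvisited — Upland=4, Sutton=14, Spruce=19, Fenby=23, Pine=27, Elm=29. Nearest is Upland (4).
From Upland: distances to unvisited — Sutton=10, Spruce=17, Pine=23, Elm=25, Fenby=27. Nearest is Sutton (10).
From Sutton: distances to unvisited — Pine=13, Elm=20, Spruce=27, Fenby=28. Nearest is Pine (13).
From Pine: distances to unvisited — Elm=7, Spruce=14, Fenby=15. Nearest is Elm (7).
From Elm: distances to unvisited — Fenby=12, Spruce=21. Nearest is Fenby (12).
From Fenby: distances to unvisited — Spruce=20. Nearest is Spruce (20).
Return Spruce→Larch: 19.
Total = 4 + 10 + 13 + 7 + 12 + 20 + 19 = 85.

Total distance 85 km via the nearest-neighbour route Larch → Upland → Sutton → Pine → Elm → Fenby → Spruce → Larch.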